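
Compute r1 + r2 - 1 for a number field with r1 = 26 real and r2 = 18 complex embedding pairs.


By Dirichlet's unit theorem:
rank = r1 + r2 - 1
= 26 + 18 - 1
= 43

43


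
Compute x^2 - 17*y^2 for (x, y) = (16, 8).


x^2 - d*y^2
= 16^2 - 17*8^2
= 256 - 1088
= -832

-832


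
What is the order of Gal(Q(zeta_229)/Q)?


|Gal(Q(zeta_229)/Q)| = phi(229)
= 228

228


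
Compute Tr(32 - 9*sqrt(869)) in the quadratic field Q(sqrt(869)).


Tr(a + b*sqrt(d)) = (a + b*sqrt(d)) + (a - b*sqrt(d)) = 2a
= 2 * (32)
= 64

64


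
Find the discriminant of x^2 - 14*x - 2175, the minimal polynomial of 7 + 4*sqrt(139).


The element 7 + 4*sqrt(139) has minimal polynomial:
x^2 - 14*x - 2175
Discriminant = (-14)^2 - 4*(-2175)
= 196 + 8700
= 8896

8896


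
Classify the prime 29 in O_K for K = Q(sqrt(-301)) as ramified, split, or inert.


K = Q(sqrt(-301)). Since d mod 4 = 3, disc(K) = -1204.
Check p | disc: -1204 mod 29 = 14.
p does not divide disc. Compute Legendre symbol (d/p):
18^((29-1)/2) mod 29 = -1
(d/p) = -1, so p is inert: (p) stays prime with e=1, f=2, g=1.
Therefore p is inert.

inert


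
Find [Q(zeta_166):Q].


The degree equals Euler's totient phi(166).
166 = 2 * 83
phi(166) = 82

82


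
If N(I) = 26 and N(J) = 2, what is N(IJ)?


N(IJ) = N(I) * N(J)
= 26 * 2
= 52

52


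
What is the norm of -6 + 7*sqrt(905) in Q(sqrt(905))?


N(a + b*sqrt(d)) = a^2 - d*b^2
= (-6)^2 - (905)*(7)^2
= 36 - 44345
= -44309

-44309


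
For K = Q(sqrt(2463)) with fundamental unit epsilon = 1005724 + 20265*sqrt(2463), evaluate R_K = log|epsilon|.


epsilon = 1005724 + 20265*sqrt(2463)
= 2.0114e+06
R = ln(2.0114e+06)
= 14.5144

14.5144


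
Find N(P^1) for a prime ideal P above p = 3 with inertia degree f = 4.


N(P^a) = p^(a*f)
= 3^(1*4)
= 3^4
= 81

81


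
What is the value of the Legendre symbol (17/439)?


p = 439 is prime, so compute (17/439) with the reciprocity algorithm (Jacobi-symbol steps: pull out 2s via (2/n), flip via reciprocity, reduce):
  reciprocity: (17/439) -> +(439/17)
  reduce: (14/17)
  pull out 2: (2/17) = +1  (since 17 mod 8 = 1)
  reciprocity: (7/17) -> +(17/7)
  reduce: (3/7)
  reciprocity: (3/7) -> -(7/3)
  reduce: (1/3)
  (1/3) = 1
Product of signs = -1
(17/439) = -1

-1


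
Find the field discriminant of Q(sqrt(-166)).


For K = Q(sqrt(d)) with d squarefree: disc(K) = d if d = 1 mod 4, and disc(K) = 4d if d = 2 or 3 mod 4.
Here d = -166, and d mod 4 = 2.
d = 2 mod 4, not 1 (O_K = Z[sqrt(d)]), so disc(K) = 4d = 4 * (-166) = -664

-664


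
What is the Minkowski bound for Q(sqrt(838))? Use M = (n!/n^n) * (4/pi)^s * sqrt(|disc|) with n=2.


d = 838, d mod 4 = 2, so disc(K) = 4d = 3352; |disc(K)| = 3352
Real quadratic field, so n = 2, s = r2 = 0, r1 = 2
M = (n!/n^n) * (4/pi)^s * sqrt(|disc(K)|) = (2!/2^2) * (4/pi)^0 * sqrt(3352)
= 0.5 * 1.000000 * 57.896459
= 28.9482

28.9482


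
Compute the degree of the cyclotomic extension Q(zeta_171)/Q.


The degree equals Euler's totient phi(171).
171 = 3^2 * 19
phi(171) = 108

108


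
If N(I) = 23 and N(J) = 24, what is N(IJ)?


N(IJ) = N(I) * N(J)
= 23 * 24
= 552

552


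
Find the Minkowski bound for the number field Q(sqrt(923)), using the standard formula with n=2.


d = 923, d mod 4 = 3, so disc(K) = 4d = 3692; |disc(K)| = 3692
Real quadratic field, so n = 2, s = r2 = 0, r1 = 2
M = (n!/n^n) * (4/pi)^s * sqrt(|disc(K)|) = (2!/2^2) * (4/pi)^0 * sqrt(3692)
= 0.5 * 1.000000 * 60.761830
= 30.3809

30.3809


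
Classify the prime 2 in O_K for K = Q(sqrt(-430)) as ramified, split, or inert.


K = Q(sqrt(-430)). Since d mod 4 = 2, disc(K) = -1720.
Check p | disc: -1720 mod 2 = 0.
p divides disc, so p ramifies: (p) = P^2 with e=2, f=1, g=1.
Therefore p is ramified.

ramified


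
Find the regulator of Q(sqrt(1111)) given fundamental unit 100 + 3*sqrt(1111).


epsilon = 100 + 3*sqrt(1111)
= 199.9950
R = ln(199.9950)
= 5.2983

5.2983


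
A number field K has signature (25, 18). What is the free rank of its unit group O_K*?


By Dirichlet's unit theorem:
rank = r1 + r2 - 1
= 25 + 18 - 1
= 42

42


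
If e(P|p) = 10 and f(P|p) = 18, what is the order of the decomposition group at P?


|D_P| = e * f
= 10 * 18
= 180

180


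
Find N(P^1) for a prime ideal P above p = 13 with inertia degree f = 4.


N(P^a) = p^(a*f)
= 13^(1*4)
= 13^4
= 28561

28561


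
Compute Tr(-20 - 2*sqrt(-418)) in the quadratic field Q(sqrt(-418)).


Tr(a + b*sqrt(d)) = (a + b*sqrt(d)) + (a - b*sqrt(d)) = 2a
= 2 * (-20)
= -40

-40


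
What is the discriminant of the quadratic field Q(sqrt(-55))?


For K = Q(sqrt(d)) with d squarefree: disc(K) = d if d = 1 mod 4, and disc(K) = 4d if d = 2 or 3 mod 4.
Here d = -55, and d mod 4 = 1.
d = 1 mod 4 (O_K = Z[(1+sqrt(d))/2]), so disc(K) = d = -55

-55


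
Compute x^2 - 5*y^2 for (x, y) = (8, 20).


x^2 - d*y^2
= 8^2 - 5*20^2
= 64 - 2000
= -1936

-1936


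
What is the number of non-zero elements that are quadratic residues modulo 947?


For prime p, the number of non-zero quadratic residues is (p-1)/2.
= (947-1)/2
= 473

473


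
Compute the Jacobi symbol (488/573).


Compute (488/573) via quadratic reciprocity:
  pull out 2: (2/573) = -1  (since 573 mod 8 = 5)
  pull out 2: (2/573) = -1  (since 573 mod 8 = 5)
  pull out 2: (2/573) = -1  (since 573 mod 8 = 5)
  reciprocity: (61/573) -> +(573/61)
  reduce: (24/61)
  pull out 2: (2/61) = -1  (since 61 mod 8 = 5)
  pull out 2: (2/61) = -1  (since 61 mod 8 = 5)
  pull out 2: (2/61) = -1  (since 61 mod 8 = 5)
  reciprocity: (3/61) -> +(61/3)
  reduce: (1/3)
  (1/3) = 1
Product of signs = 1

1


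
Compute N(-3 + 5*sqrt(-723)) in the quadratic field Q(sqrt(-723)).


N(a + b*sqrt(d)) = a^2 - d*b^2
= (-3)^2 - (-723)*(5)^2
= 9 + 18075
= 18084

18084


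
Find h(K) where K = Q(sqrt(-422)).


K = Q(sqrt(-422)). d mod 4 = 2, so D = disc(K) = 4d = -1688
h(K) equals the number of primitive reduced positive-definite forms (a, b, c) = a*x^2 + b*x*y + c*y^2 with b^2 - 4ac = D,
where reduced means |b| <= a <= c, with b >= 0 whenever |b| = a or a = c, and primitive means gcd(a, b, c) = 1.
Reduced forces 3a^2 <= |D| = 1688, so 1 <= a <= 23; b must have the parity of D, and c = (b^2 - D)/(4a) must be an integer >= a.
Enumerate a = 1..23, b in [-a, a]:
  a=1: (1, 0, 422)  [1]
  a=2: (2, 0, 211)  [1]
  a=3: (3, -2, 141), (3, 2, 141)  [2]
  a=4..5: none
  a=6: (6, -4, 71), (6, 4, 71)  [2]
  a=7..8: none
  a=9: (9, -2, 47), (9, 2, 47)  [2]
  a=10..17: none
  a=18: (18, -16, 27), (18, 16, 27)  [2]
  a=19..23: none
Total reduced forms: 1 + 1 + 2 + 2 + 2 + 2 = 10
h = 10

10


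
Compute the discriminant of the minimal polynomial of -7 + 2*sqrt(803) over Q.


The element -7 + 2*sqrt(803) has minimal polynomial:
x^2 + 14*x - 3163
Discriminant = (14)^2 - 4*(-3163)
= 196 + 12652
= 12848

12848


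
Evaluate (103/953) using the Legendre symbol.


p = 953 is prime, so compute (103/953) with the reciprocity algorithm (Jacobi-symbol steps: pull out 2s via (2/n), flip via reciprocity, reduce):
  reciprocity: (103/953) -> +(953/103)
  reduce: (26/103)
  pull out 2: (2/103) = +1  (since 103 mod 8 = 7)
  reciprocity: (13/103) -> +(103/13)
  reduce: (12/13)
  pull out 2: (2/13) = -1  (since 13 mod 8 = 5)
  pull out 2: (2/13) = -1  (since 13 mod 8 = 5)
  reciprocity: (3/13) -> +(13/3)
  reduce: (1/3)
  (1/3) = 1
Product of signs = 1
(103/953) = 1

1


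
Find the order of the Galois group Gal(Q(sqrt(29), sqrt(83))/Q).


The 2 square roots of distinct primes are multiplicatively independent over Q,
so [K:Q] = 2^2 and Gal(K/Q) is isomorphic to (Z/2Z)^2.
|Gal| = 2^2 = 4

4


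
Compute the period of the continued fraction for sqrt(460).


Run the CF algorithm for sqrt(460).
a_0 = floor(sqrt(460)) = 21; set m_0=0, q_0=1.
Recurrence: m' = q*a - m,  q' = (d - m'^2)/q,  a' = floor((a_0 + m')/q').
  step 1: m=21, q=19, a=2
  step 2: m=17, q=9, a=4
  step 3: m=19, q=11, a=3
  step 4: m=14, q=24, a=1
  step 5: m=10, q=15, a=2
  step 6: m=20, q=4, a=10
  step 7: m=20, q=15, a=2
  step 8: m=10, q=24, a=1
  step 9: m=14, q=11, a=3
  step 10: m=19, q=9, a=4
  step 11: m=17, q=19, a=2
  step 12: m=21, q=1, a=42
a_12 = 2*a_0 = 42, so the period closes here.
sqrt(460) = [21; 2, 4, 3, 1, 2, 10, 2, 1, 3, 4, 2, 42]
Period length = 12

12


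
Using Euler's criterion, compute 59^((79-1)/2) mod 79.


p = 79 is prime and the exponent is (p-1)/2 = 39, so by Euler's criterion 59^39 = (59/79) = +1 or -1 mod 79.
Compute by square-and-multiply:
  39 = 32 + 4 + 2 + 1 (binary 100111)
  Repeated squaring mod 79: 59^1 = 59, 59^2 = 5, 59^4 = 25, 59^8 = 72, 59^16 = 49, 59^32 = 31
  59^39 = 59^32 * 59^4 * 59^2 * 59^1 = 31 * 25 * 5 * 59 mod 79
    31 * 25 = 775 = 64 mod 79
    64 * 5 = 320 = 4 mod 79
    4 * 59 = 236 = 78 mod 79
  59^39 = 78 mod 79
Result 78 = p - 1 = -1 mod 79: 59 is a quadratic non-residue mod 79. As a residue in [0, p-1] the value is 78.
59^39 mod 79 = 78

78


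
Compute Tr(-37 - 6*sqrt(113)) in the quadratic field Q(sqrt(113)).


Tr(a + b*sqrt(d)) = (a + b*sqrt(d)) + (a - b*sqrt(d)) = 2a
= 2 * (-37)
= -74

-74


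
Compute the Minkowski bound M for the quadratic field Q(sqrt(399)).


d = 399, d mod 4 = 3, so disc(K) = 4d = 1596; |disc(K)| = 1596
Real quadratic field, so n = 2, s = r2 = 0, r1 = 2
M = (n!/n^n) * (4/pi)^s * sqrt(|disc(K)|) = (2!/2^2) * (4/pi)^0 * sqrt(1596)
= 0.5 * 1.000000 * 39.949969
= 19.9750

19.9750


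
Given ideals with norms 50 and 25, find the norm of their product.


N(IJ) = N(I) * N(J)
= 50 * 25
= 1250

1250


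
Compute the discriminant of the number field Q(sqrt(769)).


For K = Q(sqrt(d)) with d squarefree: disc(K) = d if d = 1 mod 4, and disc(K) = 4d if d = 2 or 3 mod 4.
Here d = 769, and d mod 4 = 1.
d = 1 mod 4 (O_K = Z[(1+sqrt(d))/2]), so disc(K) = d = 769

769


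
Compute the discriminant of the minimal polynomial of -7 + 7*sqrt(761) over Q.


The element -7 + 7*sqrt(761) has minimal polynomial:
x^2 + 14*x - 37240
Discriminant = (14)^2 - 4*(-37240)
= 196 + 148960
= 149156

149156


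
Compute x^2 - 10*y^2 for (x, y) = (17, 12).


x^2 - d*y^2
= 17^2 - 10*12^2
= 289 - 1440
= -1151

-1151


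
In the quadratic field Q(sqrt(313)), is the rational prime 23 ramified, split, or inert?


K = Q(sqrt(313)). Since d mod 4 = 1, disc(K) = 313.
Check p | disc: 313 mod 23 = 14.
p does not divide disc. Compute Legendre symbol (d/p):
14^((23-1)/2) mod 23 = -1
(d/p) = -1, so p is inert: (p) stays prime with e=1, f=2, g=1.
Therefore p is inert.

inert


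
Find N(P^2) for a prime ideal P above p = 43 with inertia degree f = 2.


N(P^a) = p^(a*f)
= 43^(2*2)
= 43^4
= 3418801

3418801


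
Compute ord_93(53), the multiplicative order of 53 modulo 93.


We want ord_93(53), the smallest k >= 1 with 53^k = 1 mod 93.
n = 93 = 3 * 31, phi(93) = 60; the order divides phi(n).
Divisors of 60: 1, 2, 3, 4, 5, 6, 10, 12, 15, 20, 30, 60
Repeated squaring mod 93: 53^1 = 53, 53^2 = 19, 53^4 = 82, 53^8 = 28, 53^16 = 40, 53^32 = 19
Test divisors in increasing order:
  k=1: 53^1 = 53 mod 93
  k=2: 53^2 = 19 mod 93
  k=3: 53^3 = 19 * 53 = 77 mod 93
  k=4: 53^4 = 82 mod 93
  k=5: 53^5 = 82 * 53 = 68 mod 93
  k=6: 53^6 = 82 * 19 = 70 mod 93
  k=10: 53^10 = 28 * 19 = 67 mod 93
  k=12: 53^12 = 28 * 82 = 64 mod 93
  k=15: 53^15 = 28 * 82 * 19 * 53 = 92 mod 93
  k=20: 53^20 = 40 * 82 = 25 mod 93
  k=30: 53^30 = 40 * 28 * 82 * 19 = 1 mod 93  <- first divisor giving 1
Order = 30

30


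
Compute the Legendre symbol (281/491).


p = 491 is prime, so compute (281/491) with the reciprocity algorithm (Jacobi-symbol steps: pull out 2s via (2/n), flip via reciprocity, reduce):
  reciprocity: (281/491) -> +(491/281)
  reduce: (210/281)
  pull out 2: (2/281) = +1  (since 281 mod 8 = 1)
  reciprocity: (105/281) -> +(281/105)
  reduce: (71/105)
  reciprocity: (71/105) -> +(105/71)
  reduce: (34/71)
  pull out 2: (2/71) = +1  (since 71 mod 8 = 7)
  reciprocity: (17/71) -> +(71/17)
  reduce: (3/17)
  reciprocity: (3/17) -> +(17/3)
  reduce: (2/3)
  pull out 2: (2/3) = -1  (since 3 mod 8 = 3)
  (1/3) = 1
Product of signs = -1
(281/491) = -1

-1


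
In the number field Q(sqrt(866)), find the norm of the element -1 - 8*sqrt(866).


N(a + b*sqrt(d)) = a^2 - d*b^2
= (-1)^2 - (866)*(-8)^2
= 1 - 55424
= -55423

-55423


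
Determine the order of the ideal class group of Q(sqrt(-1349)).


K = Q(sqrt(-1349)). d mod 4 = 3, so D = disc(K) = 4d = -5396
h(K) equals the number of primitive reduced positive-definite forms (a, b, c) = a*x^2 + b*x*y + c*y^2 with b^2 - 4ac = D,
where reduced means |b| <= a <= c, with b >= 0 whenever |b| = a or a = c, and primitive means gcd(a, b, c) = 1.
Reduced forces 3a^2 <= |D| = 5396, so 1 <= a <= 42; b must have the parity of D, and c = (b^2 - D)/(4a) must be an integer >= a.
Enumerate a = 1..42, b in [-a, a]:
  a=1: (1, 0, 1349)  [1]
  a=2: (2, 2, 675)  [1]
  a=3: (3, -2, 450), (3, 2, 450)  [2]
  a=4: none
  a=5: (5, -2, 270), (5, 2, 270)  [2]
  a=6: (6, -2, 225), (6, 2, 225)  [2]
  a=7: (7, -6, 194), (7, 6, 194)  [2]
  a=8: none
  a=9: (9, -2, 150), (9, 2, 150)  [2]
  a=10: (10, -2, 135), (10, 2, 135)  [2]
  a=11: (11, -4, 123), (11, 4, 123)  [2]
  a=12: none
  a=13: (13, -8, 105), (13, 8, 105)  [2]
  a=14: (14, -6, 97), (14, 6, 97)  [2]
  a=15: (15, -8, 91), (15, -2, 90), (15, 2, 90), (15, 8, 91)  [4]
  a=16..17: none
  a=18: (18, -2, 75), (18, 2, 75)  [2]
  a=19: (19, 0, 71)  [1]
  a=20: none
  a=21: (21, -20, 69), (21, -8, 65), (21, 8, 65), (21, 20, 69)  [4]
  a=22: (22, -18, 65), (22, 18, 65)  [2]
  a=23: (23, -20, 63), (23, 20, 63)  [2]
  a=24: none
  a=25: (25, -2, 54), (25, 2, 54)  [2]
  a=26: (26, -18, 55), (26, 18, 55)  [2]
  a=27: (27, -2, 50), (27, 2, 50)  [2]
  a=28..29: none
  a=30: (30, -22, 49), (30, -2, 45), (30, 2, 45), (30, 22, 49)  [4]
  a=31..32: none
  a=33: (33, -26, 46), (33, -4, 41), (33, 4, 41), (33, 26, 46)  [4]
  a=34: none
  a=35: (35, -22, 42), (35, -8, 39), (35, 8, 39), (35, 22, 42)  [4]
  a=36..37: none
  a=38: (38, 38, 45)  [1]
  a=39: (39, -34, 42), (39, 34, 42)  [2]
  a=40..42: none
Total reduced forms: 1 + 1 + 2 + 2 + 2 + 2 + 2 + 2 + 2 + 2 + 2 + 4 + 2 + 1 + 4 + 2 + 2 + 2 + 2 + 2 + 4 + 4 + 4 + 1 + 2 = 56
h = 56

56


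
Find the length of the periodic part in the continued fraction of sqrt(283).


Run the CF algorithm for sqrt(283).
a_0 = floor(sqrt(283)) = 16; set m_0=0, q_0=1.
Recurrence: m' = q*a - m,  q' = (d - m'^2)/q,  a' = floor((a_0 + m')/q').
  step 1: m=16, q=27, a=1
  step 2: m=11, q=6, a=4
  step 3: m=13, q=19, a=1
  step 4: m=6, q=13, a=1
  step 5: m=7, q=18, a=1
  step 6: m=11, q=9, a=3
  step 7: m=16, q=3, a=10
  step 8: m=14, q=29, a=1
  step 9: m=15, q=2, a=15
  step 10: m=15, q=29, a=1
  step 11: m=14, q=3, a=10
  step 12: m=16, q=9, a=3
  step 13: m=11, q=18, a=1
  step 14: m=7, q=13, a=1
  step 15: m=6, q=19, a=1
  step 16: m=13, q=6, a=4
  step 17: m=11, q=27, a=1
  step 18: m=16, q=1, a=32
a_18 = 2*a_0 = 32, so the period closes here.
sqrt(283) = [16; 1, 4, 1, 1, 1, 3, 10, 1, 15, 1, 10, 3, 1, 1, 1, 4, 1, 32]
Period length = 18

18


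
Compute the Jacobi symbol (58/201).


Compute (58/201) via quadratic reciprocity:
  pull out 2: (2/201) = +1  (since 201 mod 8 = 1)
  reciprocity: (29/201) -> +(201/29)
  reduce: (27/29)
  reciprocity: (27/29) -> +(29/27)
  reduce: (2/27)
  pull out 2: (2/27) = -1  (since 27 mod 8 = 3)
  (1/27) = 1
Product of signs = -1

-1


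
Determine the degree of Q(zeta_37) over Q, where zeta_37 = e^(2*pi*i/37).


The degree equals Euler's totient phi(37).
37 = 37
phi(37) = 36

36


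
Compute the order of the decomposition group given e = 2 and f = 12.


|D_P| = e * f
= 2 * 12
= 24

24


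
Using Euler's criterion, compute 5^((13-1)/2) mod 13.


p = 13 is prime and the exponent is (p-1)/2 = 6, so by Euler's criterion 5^6 = (5/13) = +1 or -1 mod 13.
Compute by square-and-multiply:
  6 = 4 + 2 (binary 110)
  Repeated squaring mod 13: 5^1 = 5, 5^2 = 12, 5^4 = 1
  5^6 = 5^4 * 5^2 = 1 * 12 mod 13
    1 * 12 = 12 = 12 mod 13
  5^6 = 12 mod 13
Result 12 = p - 1 = -1 mod 13: 5 is a quadratic non-residue mod 13. As a residue in [0, p-1] the value is 12.
5^6 mod 13 = 12

12


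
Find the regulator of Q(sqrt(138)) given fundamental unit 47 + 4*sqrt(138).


epsilon = 47 + 4*sqrt(138)
= 93.9894
R = ln(93.9894)
= 4.5432

4.5432


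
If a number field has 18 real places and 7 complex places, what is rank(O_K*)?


By Dirichlet's unit theorem:
rank = r1 + r2 - 1
= 18 + 7 - 1
= 24

24


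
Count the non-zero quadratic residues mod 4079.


For prime p, the number of non-zero quadratic residues is (p-1)/2.
= (4079-1)/2
= 2039

2039


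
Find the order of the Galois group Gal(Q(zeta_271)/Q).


|Gal(Q(zeta_271)/Q)| = phi(271)
= 270

270


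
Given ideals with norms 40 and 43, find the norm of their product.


N(IJ) = N(I) * N(J)
= 40 * 43
= 1720

1720


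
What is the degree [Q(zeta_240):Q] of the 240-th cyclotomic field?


The degree equals Euler's totient phi(240).
240 = 2^4 * 3 * 5
phi(240) = 64

64


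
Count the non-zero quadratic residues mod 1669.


For prime p, the number of non-zero quadratic residues is (p-1)/2.
= (1669-1)/2
= 834

834


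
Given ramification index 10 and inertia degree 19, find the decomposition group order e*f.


|D_P| = e * f
= 10 * 19
= 190

190


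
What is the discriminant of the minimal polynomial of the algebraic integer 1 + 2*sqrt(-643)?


The element 1 + 2*sqrt(-643) has minimal polynomial:
x^2 - 2*x + 2573
Discriminant = (-2)^2 - 4*(2573)
= 4 - 10292
= -10288

-10288


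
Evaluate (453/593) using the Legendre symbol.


p = 593 is prime, so compute (453/593) with the reciprocity algorithm (Jacobi-symbol steps: pull out 2s via (2/n), flip via reciprocity, reduce):
  reciprocity: (453/593) -> +(593/453)
  reduce: (140/453)
  pull out 2: (2/453) = -1  (since 453 mod 8 = 5)
  pull out 2: (2/453) = -1  (since 453 mod 8 = 5)
  reciprocity: (35/453) -> +(453/35)
  reduce: (33/35)
  reciprocity: (33/35) -> +(35/33)
  reduce: (2/33)
  pull out 2: (2/33) = +1  (since 33 mod 8 = 1)
  (1/33) = 1
Product of signs = 1
(453/593) = 1

1


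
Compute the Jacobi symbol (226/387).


Compute (226/387) via quadratic reciprocity:
  pull out 2: (2/387) = -1  (since 387 mod 8 = 3)
  reciprocity: (113/387) -> +(387/113)
  reduce: (48/113)
  pull out 2: (2/113) = +1  (since 113 mod 8 = 1)
  pull out 2: (2/113) = +1  (since 113 mod 8 = 1)
  pull out 2: (2/113) = +1  (since 113 mod 8 = 1)
  pull out 2: (2/113) = +1  (since 113 mod 8 = 1)
  reciprocity: (3/113) -> +(113/3)
  reduce: (2/3)
  pull out 2: (2/3) = -1  (since 3 mod 8 = 3)
  (1/3) = 1
Product of signs = 1

1


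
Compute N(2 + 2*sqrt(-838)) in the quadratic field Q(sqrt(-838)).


N(a + b*sqrt(d)) = a^2 - d*b^2
= (2)^2 - (-838)*(2)^2
= 4 + 3352
= 3356

3356


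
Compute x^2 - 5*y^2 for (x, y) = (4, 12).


x^2 - d*y^2
= 4^2 - 5*12^2
= 16 - 720
= -704

-704


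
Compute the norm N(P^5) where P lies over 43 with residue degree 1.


N(P^a) = p^(a*f)
= 43^(5*1)
= 43^5
= 147008443

147008443


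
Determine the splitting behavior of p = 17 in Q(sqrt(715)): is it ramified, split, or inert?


K = Q(sqrt(715)). Since d mod 4 = 3, disc(K) = 2860.
Check p | disc: 2860 mod 17 = 4.
p does not divide disc. Compute Legendre symbol (d/p):
1^((17-1)/2) mod 17 = 1
(d/p) = 1, so p splits: (p) = P*P' with e=1, f=1, g=2.
Therefore p is split.

split


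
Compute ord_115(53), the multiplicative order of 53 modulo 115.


We want ord_115(53), the smallest k >= 1 with 53^k = 1 mod 115.
n = 115 = 5 * 23, phi(115) = 88; the order divides phi(n).
Divisors of 88: 1, 2, 4, 8, 11, 22, 44, 88
Repeated squaring mod 115: 53^1 = 53, 53^2 = 49, 53^4 = 101, 53^8 = 81, 53^16 = 6, 53^32 = 36, 53^64 = 31
Test divisors in increasing order:
  k=1: 53^1 = 53 mod 115
  k=2: 53^2 = 49 mod 115
  k=4: 53^4 = 101 mod 115
  k=8: 53^8 = 81 mod 115
  k=11: 53^11 = 81 * 49 * 53 = 22 mod 115
  k=22: 53^22 = 6 * 101 * 49 = 24 mod 115
  k=44: 53^44 = 36 * 81 * 101 = 1 mod 115  <- first divisor giving 1
Order = 44

44


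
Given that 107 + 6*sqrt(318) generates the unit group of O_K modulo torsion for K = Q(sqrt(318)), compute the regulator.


epsilon = 107 + 6*sqrt(318)
= 213.9953
R = ln(213.9953)
= 5.3660

5.3660


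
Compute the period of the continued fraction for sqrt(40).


Run the CF algorithm for sqrt(40).
a_0 = floor(sqrt(40)) = 6; set m_0=0, q_0=1.
Recurrence: m' = q*a - m,  q' = (d - m'^2)/q,  a' = floor((a_0 + m')/q').
  step 1: m=6, q=4, a=3
  step 2: m=6, q=1, a=12
a_2 = 2*a_0 = 12, so the period closes here.
sqrt(40) = [6; 3, 12]
Period length = 2

2


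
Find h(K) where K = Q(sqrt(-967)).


K = Q(sqrt(-967)). d mod 4 = 1, so D = disc(K) = d = -967
h(K) equals the number of primitive reduced positive-definite forms (a, b, c) = a*x^2 + b*x*y + c*y^2 with b^2 - 4ac = D,
where reduced means |b| <= a <= c, with b >= 0 whenever |b| = a or a = c, and primitive means gcd(a, b, c) = 1.
Reduced forces 3a^2 <= |D| = 967, so 1 <= a <= 17; b must have the parity of D, and c = (b^2 - D)/(4a) must be an integer >= a.
Enumerate a = 1..17, b in [-a, a]:
  a=1: (1, 1, 242)  [1]
  a=2: (2, -1, 121), (2, 1, 121)  [2]
  a=3: none
  a=4: (4, -3, 61), (4, 3, 61)  [2]
  a=5..7: none
  a=8: (8, -5, 31), (8, 5, 31)  [2]
  a=9..10: none
  a=11: (11, -1, 22), (11, 1, 22)  [2]
  a=12..15: none
  a=16: (16, -11, 17), (16, 11, 17)  [2]
  a=17: none
Total reduced forms: 1 + 2 + 2 + 2 + 2 + 2 = 11
h = 11

11


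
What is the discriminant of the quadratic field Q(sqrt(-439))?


For K = Q(sqrt(d)) with d squarefree: disc(K) = d if d = 1 mod 4, and disc(K) = 4d if d = 2 or 3 mod 4.
Here d = -439, and d mod 4 = 1.
d = 1 mod 4 (O_K = Z[(1+sqrt(d))/2]), so disc(K) = d = -439

-439


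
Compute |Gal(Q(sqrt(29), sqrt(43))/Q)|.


The 2 square roots of distinct primes are multiplicatively independent over Q,
so [K:Q] = 2^2 and Gal(K/Q) is isomorphic to (Z/2Z)^2.
|Gal| = 2^2 = 4

4


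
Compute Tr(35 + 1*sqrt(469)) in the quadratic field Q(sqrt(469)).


Tr(a + b*sqrt(d)) = (a + b*sqrt(d)) + (a - b*sqrt(d)) = 2a
= 2 * (35)
= 70

70


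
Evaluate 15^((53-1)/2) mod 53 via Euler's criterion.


p = 53 is prime and the exponent is (p-1)/2 = 26, so by Euler's criterion 15^26 = (15/53) = +1 or -1 mod 53.
Compute by square-and-multiply:
  26 = 16 + 8 + 2 (binary 11010)
  Repeated squaring mod 53: 15^1 = 15, 15^2 = 13, 15^4 = 10, 15^8 = 47, 15^16 = 36
  15^26 = 15^16 * 15^8 * 15^2 = 36 * 47 * 13 mod 53
    36 * 47 = 1692 = 49 mod 53
    49 * 13 = 637 = 1 mod 53
  15^26 = 1 mod 53
Result 1: 15 is a quadratic residue mod 53.
15^26 mod 53 = 1

1


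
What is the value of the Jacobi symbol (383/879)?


Compute (383/879) via quadratic reciprocity:
  reciprocity: (383/879) -> -(879/383)
  reduce: (113/383)
  reciprocity: (113/383) -> +(383/113)
  reduce: (44/113)
  pull out 2: (2/113) = +1  (since 113 mod 8 = 1)
  pull out 2: (2/113) = +1  (since 113 mod 8 = 1)
  reciprocity: (11/113) -> +(113/11)
  reduce: (3/11)
  reciprocity: (3/11) -> -(11/3)
  reduce: (2/3)
  pull out 2: (2/3) = -1  (since 3 mod 8 = 3)
  (1/3) = 1
Product of signs = -1

-1


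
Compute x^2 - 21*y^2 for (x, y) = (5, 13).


x^2 - d*y^2
= 5^2 - 21*13^2
= 25 - 3549
= -3524

-3524


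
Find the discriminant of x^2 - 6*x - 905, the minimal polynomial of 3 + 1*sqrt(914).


The element 3 + 1*sqrt(914) has minimal polynomial:
x^2 - 6*x - 905
Discriminant = (-6)^2 - 4*(-905)
= 36 + 3620
= 3656

3656


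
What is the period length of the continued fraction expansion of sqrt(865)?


Run the CF algorithm for sqrt(865).
a_0 = floor(sqrt(865)) = 29; set m_0=0, q_0=1.
Recurrence: m' = q*a - m,  q' = (d - m'^2)/q,  a' = floor((a_0 + m')/q').
  step 1: m=29, q=24, a=2
  step 2: m=19, q=21, a=2
  step 3: m=23, q=16, a=3
  step 4: m=25, q=15, a=3
  step 5: m=20, q=31, a=1
  step 6: m=11, q=24, a=1
  step 7: m=13, q=29, a=1
  step 8: m=16, q=21, a=2
  step 9: m=26, q=9, a=6
  step 10: m=28, q=9, a=6
  step 11: m=26, q=21, a=2
  step 12: m=16, q=29, a=1
  step 13: m=13, q=24, a=1
  step 14: m=11, q=31, a=1
  step 15: m=20, q=15, a=3
  step 16: m=25, q=16, a=3
  step 17: m=23, q=21, a=2
  step 18: m=19, q=24, a=2
  step 19: m=29, q=1, a=58
a_19 = 2*a_0 = 58, so the period closes here.
sqrt(865) = [29; 2, 2, 3, 3, 1, 1, 1, 2, 6, 6, 2, 1, 1, 1, 3, 3, 2, 2, 58]
Period length = 19

19


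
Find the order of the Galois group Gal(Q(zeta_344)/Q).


|Gal(Q(zeta_344)/Q)| = phi(344)
= 168

168


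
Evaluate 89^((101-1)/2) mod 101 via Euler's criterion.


p = 101 is prime and the exponent is (p-1)/2 = 50, so by Euler's criterion 89^50 = (89/101) = +1 or -1 mod 101.
Compute by square-and-multiply:
  50 = 32 + 16 + 2 (binary 110010)
  Repeated squaring mod 101: 89^1 = 89, 89^2 = 43, 89^4 = 31, 89^8 = 52, 89^16 = 78, 89^32 = 24
  89^50 = 89^32 * 89^16 * 89^2 = 24 * 78 * 43 mod 101
    24 * 78 = 1872 = 54 mod 101
    54 * 43 = 2322 = 100 mod 101
  89^50 = 100 mod 101
Result 100 = p - 1 = -1 mod 101: 89 is a quadratic non-residue mod 101. As a residue in [0, p-1] the value is 100.
89^50 mod 101 = 100

100


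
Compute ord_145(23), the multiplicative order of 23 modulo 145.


We want ord_145(23), the smallest k >= 1 with 23^k = 1 mod 145.
n = 145 = 5 * 29, phi(145) = 112; the order divides phi(n).
Divisors of 112: 1, 2, 4, 7, 8, 14, 16, 28, 56, 112
Repeated squaring mod 145: 23^1 = 23, 23^2 = 94, 23^4 = 136, 23^8 = 81, 23^16 = 36, 23^32 = 136, 23^64 = 81
Test divisors in increasing order:
  k=1: 23^1 = 23 mod 145
  k=2: 23^2 = 94 mod 145
  k=4: 23^4 = 136 mod 145
  k=7: 23^7 = 136 * 94 * 23 = 117 mod 145
  k=8: 23^8 = 81 mod 145
  k=14: 23^14 = 81 * 136 * 94 = 59 mod 145
  k=16: 23^16 = 36 mod 145
  k=28: 23^28 = 36 * 81 * 136 = 1 mod 145  <- first divisor giving 1
Order = 28

28


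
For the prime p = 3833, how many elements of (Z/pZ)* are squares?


For prime p, the number of non-zero quadratic residues is (p-1)/2.
= (3833-1)/2
= 1916

1916


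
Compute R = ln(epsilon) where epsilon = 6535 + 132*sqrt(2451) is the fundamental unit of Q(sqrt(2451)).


epsilon = 6535 + 132*sqrt(2451)
= 13069.9999
R = ln(13069.9999)
= 9.4781

9.4781


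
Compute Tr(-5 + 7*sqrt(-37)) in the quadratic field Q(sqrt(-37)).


Tr(a + b*sqrt(d)) = (a + b*sqrt(d)) + (a - b*sqrt(d)) = 2a
= 2 * (-5)
= -10

-10


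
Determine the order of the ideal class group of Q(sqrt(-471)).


K = Q(sqrt(-471)). d mod 4 = 1, so D = disc(K) = d = -471
h(K) equals the number of primitive reduced positive-definite forms (a, b, c) = a*x^2 + b*x*y + c*y^2 with b^2 - 4ac = D,
where reduced means |b| <= a <= c, with b >= 0 whenever |b| = a or a = c, and primitive means gcd(a, b, c) = 1.
Reduced forces 3a^2 <= |D| = 471, so 1 <= a <= 12; b must have the parity of D, and c = (b^2 - D)/(4a) must be an integer >= a.
Enumerate a = 1..12, b in [-a, a]:
  a=1: (1, 1, 118)  [1]
  a=2: (2, -1, 59), (2, 1, 59)  [2]
  a=3: (3, 3, 40)  [1]
  a=4: (4, -3, 30), (4, 3, 30)  [2]
  a=5: (5, -3, 24), (5, 3, 24)  [2]
  a=6: (6, -3, 20), (6, 3, 20)  [2]
  a=7: none
  a=8: (8, -3, 15), (8, 3, 15)  [2]
  a=9: none
  a=10: (10, -7, 13), (10, -3, 12), (10, 3, 12), (10, 7, 13)  [4]
  a=11..12: none
Total reduced forms: 1 + 2 + 1 + 2 + 2 + 2 + 2 + 4 = 16
h = 16

16


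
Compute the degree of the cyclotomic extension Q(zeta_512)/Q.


The degree equals Euler's totient phi(512).
512 = 2^9
phi(512) = 256

256


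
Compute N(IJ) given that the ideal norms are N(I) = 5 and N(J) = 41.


N(IJ) = N(I) * N(J)
= 5 * 41
= 205

205


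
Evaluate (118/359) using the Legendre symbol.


p = 359 is prime, so compute (118/359) with the reciprocity algorithm (Jacobi-symbol steps: pull out 2s via (2/n), flip via reciprocity, reduce):
  pull out 2: (2/359) = +1  (since 359 mod 8 = 7)
  reciprocity: (59/359) -> -(359/59)
  reduce: (5/59)
  reciprocity: (5/59) -> +(59/5)
  reduce: (4/5)
  pull out 2: (2/5) = -1  (since 5 mod 8 = 5)
  pull out 2: (2/5) = -1  (since 5 mod 8 = 5)
  (1/5) = 1
Product of signs = -1
(118/359) = -1

-1


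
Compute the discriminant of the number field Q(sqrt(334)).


For K = Q(sqrt(d)) with d squarefree: disc(K) = d if d = 1 mod 4, and disc(K) = 4d if d = 2 or 3 mod 4.
Here d = 334, and d mod 4 = 2.
d = 2 mod 4, not 1 (O_K = Z[sqrt(d)]), so disc(K) = 4d = 4 * (334) = 1336

1336


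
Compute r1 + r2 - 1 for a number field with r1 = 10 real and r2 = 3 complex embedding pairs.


By Dirichlet's unit theorem:
rank = r1 + r2 - 1
= 10 + 3 - 1
= 12

12


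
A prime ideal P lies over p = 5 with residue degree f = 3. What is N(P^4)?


N(P^a) = p^(a*f)
= 5^(4*3)
= 5^12
= 244140625

244140625


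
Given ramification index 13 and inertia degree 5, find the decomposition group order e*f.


|D_P| = e * f
= 13 * 5
= 65

65


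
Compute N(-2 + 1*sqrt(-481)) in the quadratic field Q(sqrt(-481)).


N(a + b*sqrt(d)) = a^2 - d*b^2
= (-2)^2 - (-481)*(1)^2
= 4 + 481
= 485

485


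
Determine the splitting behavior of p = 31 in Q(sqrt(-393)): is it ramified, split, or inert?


K = Q(sqrt(-393)). Since d mod 4 = 3, disc(K) = -1572.
Check p | disc: -1572 mod 31 = 9.
p does not divide disc. Compute Legendre symbol (d/p):
10^((31-1)/2) mod 31 = 1
(d/p) = 1, so p splits: (p) = P*P' with e=1, f=1, g=2.
Therefore p is split.

split


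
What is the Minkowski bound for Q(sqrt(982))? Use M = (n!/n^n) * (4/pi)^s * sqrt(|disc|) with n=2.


d = 982, d mod 4 = 2, so disc(K) = 4d = 3928; |disc(K)| = 3928
Real quadratic field, so n = 2, s = r2 = 0, r1 = 2
M = (n!/n^n) * (4/pi)^s * sqrt(|disc(K)|) = (2!/2^2) * (4/pi)^0 * sqrt(3928)
= 0.5 * 1.000000 * 62.673758
= 31.3369

31.3369


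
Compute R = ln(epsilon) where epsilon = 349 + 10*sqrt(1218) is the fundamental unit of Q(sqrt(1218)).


epsilon = 349 + 10*sqrt(1218)
= 697.9986
R = ln(697.9986)
= 6.5482

6.5482


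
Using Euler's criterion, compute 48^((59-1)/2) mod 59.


p = 59 is prime and the exponent is (p-1)/2 = 29, so by Euler's criterion 48^29 = (48/59) = +1 or -1 mod 59.
Compute by square-and-multiply:
  29 = 16 + 8 + 4 + 1 (binary 11101)
  Repeated squaring mod 59: 48^1 = 48, 48^2 = 3, 48^4 = 9, 48^8 = 22, 48^16 = 12
  48^29 = 48^16 * 48^8 * 48^4 * 48^1 = 12 * 22 * 9 * 48 mod 59
    12 * 22 = 264 = 28 mod 59
    28 * 9 = 252 = 16 mod 59
    16 * 48 = 768 = 1 mod 59
  48^29 = 1 mod 59
Result 1: 48 is a quadratic residue mod 59.
48^29 mod 59 = 1

1


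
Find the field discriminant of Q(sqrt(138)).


For K = Q(sqrt(d)) with d squarefree: disc(K) = d if d = 1 mod 4, and disc(K) = 4d if d = 2 or 3 mod 4.
Here d = 138, and d mod 4 = 2.
d = 2 mod 4, not 1 (O_K = Z[sqrt(d)]), so disc(K) = 4d = 4 * (138) = 552

552


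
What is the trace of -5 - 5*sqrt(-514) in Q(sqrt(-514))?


Tr(a + b*sqrt(d)) = (a + b*sqrt(d)) + (a - b*sqrt(d)) = 2a
= 2 * (-5)
= -10

-10


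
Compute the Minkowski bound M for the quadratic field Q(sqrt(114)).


d = 114, d mod 4 = 2, so disc(K) = 4d = 456; |disc(K)| = 456
Real quadratic field, so n = 2, s = r2 = 0, r1 = 2
M = (n!/n^n) * (4/pi)^s * sqrt(|disc(K)|) = (2!/2^2) * (4/pi)^0 * sqrt(456)
= 0.5 * 1.000000 * 21.354157
= 10.6771

10.6771


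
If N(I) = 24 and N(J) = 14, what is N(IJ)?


N(IJ) = N(I) * N(J)
= 24 * 14
= 336

336


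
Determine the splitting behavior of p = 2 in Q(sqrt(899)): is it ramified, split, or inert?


K = Q(sqrt(899)). Since d mod 4 = 3, disc(K) = 3596.
Check p | disc: 3596 mod 2 = 0.
p divides disc, so p ramifies: (p) = P^2 with e=2, f=1, g=1.
Therefore p is ramified.

ramified


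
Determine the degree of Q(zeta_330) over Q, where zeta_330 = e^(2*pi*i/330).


The degree equals Euler's totient phi(330).
330 = 2 * 3 * 5 * 11
phi(330) = 80

80


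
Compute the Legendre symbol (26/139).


p = 139 is prime, so compute (26/139) with the reciprocity algorithm (Jacobi-symbol steps: pull out 2s via (2/n), flip via reciprocity, reduce):
  pull out 2: (2/139) = -1  (since 139 mod 8 = 3)
  reciprocity: (13/139) -> +(139/13)
  reduce: (9/13)
  reciprocity: (9/13) -> +(13/9)
  reduce: (4/9)
  pull out 2: (2/9) = +1  (since 9 mod 8 = 1)
  pull out 2: (2/9) = +1  (since 9 mod 8 = 1)
  (1/9) = 1
Product of signs = -1
(26/139) = -1

-1


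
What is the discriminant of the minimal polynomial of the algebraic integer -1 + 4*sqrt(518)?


The element -1 + 4*sqrt(518) has minimal polynomial:
x^2 + 2*x - 8287
Discriminant = (2)^2 - 4*(-8287)
= 4 + 33148
= 33152

33152


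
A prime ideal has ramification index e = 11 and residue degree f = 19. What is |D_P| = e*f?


|D_P| = e * f
= 11 * 19
= 209

209


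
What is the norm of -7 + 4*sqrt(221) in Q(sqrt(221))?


N(a + b*sqrt(d)) = a^2 - d*b^2
= (-7)^2 - (221)*(4)^2
= 49 - 3536
= -3487

-3487


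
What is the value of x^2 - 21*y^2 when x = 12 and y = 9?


x^2 - d*y^2
= 12^2 - 21*9^2
= 144 - 1701
= -1557

-1557


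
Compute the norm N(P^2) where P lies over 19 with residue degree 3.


N(P^a) = p^(a*f)
= 19^(2*3)
= 19^6
= 47045881

47045881


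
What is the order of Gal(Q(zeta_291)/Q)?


|Gal(Q(zeta_291)/Q)| = phi(291)
= 192

192


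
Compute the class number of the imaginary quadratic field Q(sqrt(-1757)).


K = Q(sqrt(-1757)). d mod 4 = 3, so D = disc(K) = 4d = -7028
h(K) equals the number of primitive reduced positive-definite forms (a, b, c) = a*x^2 + b*x*y + c*y^2 with b^2 - 4ac = D,
where reduced means |b| <= a <= c, with b >= 0 whenever |b| = a or a = c, and primitive means gcd(a, b, c) = 1.
Reduced forces 3a^2 <= |D| = 7028, so 1 <= a <= 48; b must have the parity of D, and c = (b^2 - D)/(4a) must be an integer >= a.
Enumerate a = 1..48, b in [-a, a]:
  a=1: (1, 0, 1757)  [1]
  a=2: (2, 2, 879)  [1]
  a=3: (3, -2, 586), (3, 2, 586)  [2]
  a=4..5: none
  a=6: (6, -2, 293), (6, 2, 293)  [2]
  a=7: (7, 0, 251)  [1]
  a=8: none
  a=9: (9, -8, 197), (9, 8, 197)  [2]
  a=10: none
  a=11: (11, -10, 162), (11, 10, 162)  [2]
  a=12..13: none
  a=14: (14, 14, 129)  [1]
  a=15..17: none
  a=18: (18, -10, 99), (18, 10, 99)  [2]
  a=19..20: none
  a=21: (21, -14, 86), (21, 14, 86)  [2]
  a=22: (22, -10, 81), (22, 10, 81)  [2]
  a=23..26: none
  a=27: (27, -10, 66), (27, 10, 66)  [2]
  a=28..30: none
  a=31: (31, -28, 63), (31, 28, 63)  [2]
  a=32: none
  a=33: (33, -32, 61), (33, -10, 54), (33, 10, 54), (33, 32, 61)  [4]
  a=34..41: none
  a=42: (42, -14, 43), (42, 14, 43)  [2]
  a=43..48: none
Total reduced forms: 1 + 1 + 2 + 2 + 1 + 2 + 2 + 1 + 2 + 2 + 2 + 2 + 2 + 4 + 2 = 28
h = 28

28


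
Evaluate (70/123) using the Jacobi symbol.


Compute (70/123) via quadratic reciprocity:
  pull out 2: (2/123) = -1  (since 123 mod 8 = 3)
  reciprocity: (35/123) -> -(123/35)
  reduce: (18/35)
  pull out 2: (2/35) = -1  (since 35 mod 8 = 3)
  reciprocity: (9/35) -> +(35/9)
  reduce: (8/9)
  pull out 2: (2/9) = +1  (since 9 mod 8 = 1)
  pull out 2: (2/9) = +1  (since 9 mod 8 = 1)
  pull out 2: (2/9) = +1  (since 9 mod 8 = 1)
  (1/9) = 1
Product of signs = -1

-1


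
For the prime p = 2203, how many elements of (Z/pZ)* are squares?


For prime p, the number of non-zero quadratic residues is (p-1)/2.
= (2203-1)/2
= 1101

1101


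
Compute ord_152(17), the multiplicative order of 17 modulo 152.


We want ord_152(17), the smallest k >= 1 with 17^k = 1 mod 152.
n = 152 = 2^3 * 19, phi(152) = 72; the order divides phi(n).
Divisors of 72: 1, 2, 3, 4, 6, 8, 9, 12, 18, 24, 36, 72
Repeated squaring mod 152: 17^1 = 17, 17^2 = 137, 17^4 = 73, 17^8 = 9, 17^16 = 81, 17^32 = 25, 17^64 = 17
Test divisors in increasing order:
  k=1: 17^1 = 17 mod 152
  k=2: 17^2 = 137 mod 152
  k=3: 17^3 = 137 * 17 = 49 mod 152
  k=4: 17^4 = 73 mod 152
  k=6: 17^6 = 73 * 137 = 121 mod 152
  k=8: 17^8 = 9 mod 152
  k=9: 17^9 = 9 * 17 = 1 mod 152  <- first divisor giving 1
Order = 9

9


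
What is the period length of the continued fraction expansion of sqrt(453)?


Run the CF algorithm for sqrt(453).
a_0 = floor(sqrt(453)) = 21; set m_0=0, q_0=1.
Recurrence: m' = q*a - m,  q' = (d - m'^2)/q,  a' = floor((a_0 + m')/q').
  step 1: m=21, q=12, a=3
  step 2: m=15, q=19, a=1
  step 3: m=4, q=23, a=1
  step 4: m=19, q=4, a=10
  step 5: m=21, q=3, a=14
  step 6: m=21, q=4, a=10
  step 7: m=19, q=23, a=1
  step 8: m=4, q=19, a=1
  step 9: m=15, q=12, a=3
  step 10: m=21, q=1, a=42
a_10 = 2*a_0 = 42, so the period closes here.
sqrt(453) = [21; 3, 1, 1, 10, 14, 10, 1, 1, 3, 42]
Period length = 10

10


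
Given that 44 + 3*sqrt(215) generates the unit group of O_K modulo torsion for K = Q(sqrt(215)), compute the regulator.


epsilon = 44 + 3*sqrt(215)
= 87.9886
R = ln(87.9886)
= 4.4772

4.4772


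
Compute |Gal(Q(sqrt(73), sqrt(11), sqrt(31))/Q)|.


The 3 square roots of distinct primes are multiplicatively independent over Q,
so [K:Q] = 2^3 and Gal(K/Q) is isomorphic to (Z/2Z)^3.
|Gal| = 2^3 = 8

8


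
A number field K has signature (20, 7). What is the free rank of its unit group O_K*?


By Dirichlet's unit theorem:
rank = r1 + r2 - 1
= 20 + 7 - 1
= 26

26


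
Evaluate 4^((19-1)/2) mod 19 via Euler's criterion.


p = 19 is prime and the exponent is (p-1)/2 = 9, so by Euler's criterion 4^9 = (4/19) = +1 or -1 mod 19.
Compute by square-and-multiply:
  9 = 8 + 1 (binary 1001)
  Repeated squaring mod 19: 4^1 = 4, 4^2 = 16, 4^4 = 9, 4^8 = 5
  4^9 = 4^8 * 4^1 = 5 * 4 mod 19
    5 * 4 = 20 = 1 mod 19
  4^9 = 1 mod 19
Result 1: 4 is a quadratic residue mod 19.
4^9 mod 19 = 1

1


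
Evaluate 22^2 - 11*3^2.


x^2 - d*y^2
= 22^2 - 11*3^2
= 484 - 99
= 385

385


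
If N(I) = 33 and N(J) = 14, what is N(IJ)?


N(IJ) = N(I) * N(J)
= 33 * 14
= 462

462


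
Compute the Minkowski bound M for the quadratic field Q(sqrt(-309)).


d = -309, d mod 4 = 3, so disc(K) = 4d = -1236; |disc(K)| = 1236
Imaginary quadratic field, so n = 2, s = r2 = 1, r1 = 0
M = (n!/n^n) * (4/pi)^s * sqrt(|disc(K)|) = (2!/2^2) * (4/pi)^1 * sqrt(1236)
= 0.5 * 1.273240 * 35.156792
= 22.3815

22.3815


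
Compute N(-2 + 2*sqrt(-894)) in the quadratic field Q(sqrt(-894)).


N(a + b*sqrt(d)) = a^2 - d*b^2
= (-2)^2 - (-894)*(2)^2
= 4 + 3576
= 3580

3580


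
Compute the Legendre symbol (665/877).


p = 877 is prime, so compute (665/877) with the reciprocity algorithm (Jacobi-symbol steps: pull out 2s via (2/n), flip via reciprocity, reduce):
  reciprocity: (665/877) -> +(877/665)
  reduce: (212/665)
  pull out 2: (2/665) = +1  (since 665 mod 8 = 1)
  pull out 2: (2/665) = +1  (since 665 mod 8 = 1)
  reciprocity: (53/665) -> +(665/53)
  reduce: (29/53)
  reciprocity: (29/53) -> +(53/29)
  reduce: (24/29)
  pull out 2: (2/29) = -1  (since 29 mod 8 = 5)
  pull out 2: (2/29) = -1  (since 29 mod 8 = 5)
  pull out 2: (2/29) = -1  (since 29 mod 8 = 5)
  reciprocity: (3/29) -> +(29/3)
  reduce: (2/3)
  pull out 2: (2/3) = -1  (since 3 mod 8 = 3)
  (1/3) = 1
Product of signs = 1
(665/877) = 1

1


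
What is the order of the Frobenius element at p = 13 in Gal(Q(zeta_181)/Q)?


The Frobenius at p in Gal(Q(zeta_n)/Q) = (Z/nZ)* is the class of p, so its order is ord_181(13), the smallest k >= 1 with 13^k = 1 mod 181.
n = 181 = 181, phi(181) = 180; the order divides phi(n).
Divisors of 180: 1, 2, 3, 4, 5, 6, 9, 10, 12, 15, 18, 20, 30, 36, 45, 60, 90, 180
Repeated squaring mod 181: 13^1 = 13, 13^2 = 169, 13^4 = 144, 13^8 = 102, 13^16 = 87, 13^32 = 148, 13^64 = 3, 13^128 = 9
Test divisors in increasing order:
  k=1: 13^1 = 13 mod 181
  k=2: 13^2 = 169 mod 181
  k=3: 13^3 = 169 * 13 = 25 mod 181
  k=4: 13^4 = 144 mod 181
  k=5: 13^5 = 144 * 13 = 62 mod 181
  k=6: 13^6 = 144 * 169 = 82 mod 181
  k=9: 13^9 = 102 * 13 = 59 mod 181
  k=10: 13^10 = 102 * 169 = 43 mod 181
  k=12: 13^12 = 102 * 144 = 27 mod 181
  k=15: 13^15 = 102 * 144 * 169 * 13 = 132 mod 181
  k=18: 13^18 = 87 * 169 = 42 mod 181
  k=20: 13^20 = 87 * 144 = 39 mod 181
  k=30: 13^30 = 87 * 102 * 144 * 169 = 48 mod 181
  k=36: 13^36 = 148 * 144 = 135 mod 181
  k=45: 13^45 = 148 * 102 * 144 * 13 = 1 mod 181  <- first divisor giving 1
Order = 45

45


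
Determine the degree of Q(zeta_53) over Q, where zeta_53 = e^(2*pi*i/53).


The degree equals Euler's totient phi(53).
53 = 53
phi(53) = 52

52
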